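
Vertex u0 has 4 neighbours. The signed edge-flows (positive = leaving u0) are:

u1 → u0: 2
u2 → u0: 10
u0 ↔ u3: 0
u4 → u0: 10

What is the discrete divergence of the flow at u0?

Divergence = sum of outgoing flows = (-2) + (-10) + 0 + (-10) = -22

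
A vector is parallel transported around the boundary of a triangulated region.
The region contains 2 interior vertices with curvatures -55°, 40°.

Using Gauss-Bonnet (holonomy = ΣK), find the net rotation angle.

Holonomy = total enclosed curvature = (-55°) + 40° = -15°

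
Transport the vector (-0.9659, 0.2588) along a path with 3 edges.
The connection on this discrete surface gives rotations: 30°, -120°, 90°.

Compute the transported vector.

Total rotation: 30° + (-120°) + 90° = 0°. Final vector: (-0.9659, 0.2588)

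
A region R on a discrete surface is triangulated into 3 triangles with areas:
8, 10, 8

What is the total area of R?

8 + 10 + 8 = 26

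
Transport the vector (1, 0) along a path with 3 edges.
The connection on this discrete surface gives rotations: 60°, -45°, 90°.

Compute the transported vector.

Total rotation: 60° + (-45°) + 90° = 105°. Final vector: (-0.2588, 0.9659)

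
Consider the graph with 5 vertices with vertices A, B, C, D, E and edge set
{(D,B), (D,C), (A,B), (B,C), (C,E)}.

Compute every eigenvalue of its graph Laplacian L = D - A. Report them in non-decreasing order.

Degrees: deg(A) = 1, deg(B) = 3, deg(C) = 3, deg(D) = 2, deg(E) = 1.
L = D − A with rows/columns ordered (A, B, C, D, E):
  [ 1, -1,  0,  0,  0]
  [-1,  3, -1, -1,  0]
  [ 0, -1,  3, -1, -1]
  [ 0, -1, -1,  2,  0]
  [ 0,  0, -1,  0,  1]
Characteristic polynomial: det(λI − L) = λ(λ² − 5λ + 3)(λ² − 5λ + 5).
Roots: λ = 0; (λ² − 5λ + 3) = 0 ⇒ λ = (5 ± √13)/2 ≈ 0.6972, 4.3028; (λ² − 5λ + 5) = 0 ⇒ λ = (5 ± √5)/2 ≈ 1.382, 3.618.
(Check: the roots sum (with multiplicity) to 10, matching trace L = Σdeg = 2·5 = 10.)
Laplacian eigenvalues (increasing order): [0.0, 0.6972, 1.382, 3.618, 4.3028]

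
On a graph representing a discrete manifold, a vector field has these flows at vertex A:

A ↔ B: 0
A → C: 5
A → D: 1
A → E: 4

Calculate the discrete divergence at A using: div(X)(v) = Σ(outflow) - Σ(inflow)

Divergence = sum of outgoing flows = 0 + 5 + 1 + 4 = 10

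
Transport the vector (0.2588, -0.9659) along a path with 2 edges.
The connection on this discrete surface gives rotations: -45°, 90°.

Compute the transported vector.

Total rotation: (-45°) + 90° = 45°. Final vector: (0.8660, -0.5000)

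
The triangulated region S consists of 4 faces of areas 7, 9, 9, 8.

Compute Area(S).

7 + 9 + 9 + 8 = 33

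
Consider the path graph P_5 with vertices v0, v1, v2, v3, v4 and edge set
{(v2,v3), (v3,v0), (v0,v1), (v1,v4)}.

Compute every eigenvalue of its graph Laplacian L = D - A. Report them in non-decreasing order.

The path graph P_n has Laplacian eigenvalues λ_k = 2 − 2cos(kπ/n), k = 0, 1, …, n−1. Here n = 5:
k=0: 2 − 2cos(0) = 0.0; k=1: 2 − 2cos(π/5) = 0.382; k=2: 2 − 2cos(2π/5) = 1.382; k=3: 2 − 2cos(3π/5) = 2.618; k=4: 2 − 2cos(4π/5) = 3.618.
Laplacian eigenvalues (increasing order): [0.0, 0.382, 1.382, 2.618, 3.618]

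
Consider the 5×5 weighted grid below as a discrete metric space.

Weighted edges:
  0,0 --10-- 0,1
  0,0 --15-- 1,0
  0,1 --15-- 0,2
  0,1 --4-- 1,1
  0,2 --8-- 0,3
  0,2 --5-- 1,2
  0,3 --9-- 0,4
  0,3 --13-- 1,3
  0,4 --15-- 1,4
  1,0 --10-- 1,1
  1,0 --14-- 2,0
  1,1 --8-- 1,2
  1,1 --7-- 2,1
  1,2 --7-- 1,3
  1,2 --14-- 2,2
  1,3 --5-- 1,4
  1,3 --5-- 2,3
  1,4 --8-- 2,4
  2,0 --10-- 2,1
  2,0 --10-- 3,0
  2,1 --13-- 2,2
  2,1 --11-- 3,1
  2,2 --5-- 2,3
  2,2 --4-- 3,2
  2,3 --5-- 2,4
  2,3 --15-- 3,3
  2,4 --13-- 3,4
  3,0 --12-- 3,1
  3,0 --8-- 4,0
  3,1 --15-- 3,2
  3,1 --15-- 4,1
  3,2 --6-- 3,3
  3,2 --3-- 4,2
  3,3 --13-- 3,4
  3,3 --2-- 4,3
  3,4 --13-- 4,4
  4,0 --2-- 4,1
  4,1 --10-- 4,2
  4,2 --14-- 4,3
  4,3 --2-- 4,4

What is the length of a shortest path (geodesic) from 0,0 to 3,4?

Shortest path: 0,0 → 0,1 → 1,1 → 1,2 → 1,3 → 2,3 → 2,4 → 3,4, total weight = 52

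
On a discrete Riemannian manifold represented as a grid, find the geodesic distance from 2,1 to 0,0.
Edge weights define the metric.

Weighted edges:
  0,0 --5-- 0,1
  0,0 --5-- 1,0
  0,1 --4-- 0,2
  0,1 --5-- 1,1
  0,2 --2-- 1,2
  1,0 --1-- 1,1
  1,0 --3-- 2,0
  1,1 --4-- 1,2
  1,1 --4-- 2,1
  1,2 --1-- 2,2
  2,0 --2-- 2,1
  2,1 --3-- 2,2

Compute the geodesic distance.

Shortest path: 2,1 → 2,0 → 1,0 → 0,0, total weight = 10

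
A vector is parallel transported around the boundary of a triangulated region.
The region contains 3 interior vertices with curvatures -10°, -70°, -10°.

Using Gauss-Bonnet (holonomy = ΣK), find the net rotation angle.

Holonomy = total enclosed curvature = (-10°) + (-70°) + (-10°) = -90°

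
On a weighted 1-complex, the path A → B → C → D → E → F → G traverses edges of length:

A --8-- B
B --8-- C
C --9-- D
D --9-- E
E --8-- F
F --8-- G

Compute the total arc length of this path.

Arc length = 8 + 8 + 9 + 9 + 8 + 8 = 50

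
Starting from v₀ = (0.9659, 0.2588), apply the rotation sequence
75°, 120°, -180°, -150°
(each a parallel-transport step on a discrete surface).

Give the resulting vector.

Total rotation: 75° + 120° + (-180°) + (-150°) = -135°. Final vector: (-0.5000, -0.8660)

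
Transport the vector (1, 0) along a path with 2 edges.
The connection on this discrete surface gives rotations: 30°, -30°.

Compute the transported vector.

Total rotation: 30° + (-30°) = 0°. Final vector: (1, 0)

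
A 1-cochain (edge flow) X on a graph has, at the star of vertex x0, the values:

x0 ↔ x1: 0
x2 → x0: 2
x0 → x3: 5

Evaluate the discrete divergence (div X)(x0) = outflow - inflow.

Divergence = sum of outgoing flows = 0 + (-2) + 5 = 3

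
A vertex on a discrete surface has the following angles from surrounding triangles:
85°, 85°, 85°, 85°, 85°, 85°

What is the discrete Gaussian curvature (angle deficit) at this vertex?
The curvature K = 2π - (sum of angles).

Sum of angles = 510°. K = 360° - 510° = -150°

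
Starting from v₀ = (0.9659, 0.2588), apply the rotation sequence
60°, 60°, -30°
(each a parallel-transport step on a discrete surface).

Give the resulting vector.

Total rotation: 60° + 60° + (-30°) = 90°. Final vector: (-0.2588, 0.9659)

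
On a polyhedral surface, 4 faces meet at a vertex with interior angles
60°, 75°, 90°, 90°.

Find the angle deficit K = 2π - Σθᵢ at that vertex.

Sum of angles = 315°. K = 360° - 315° = 45°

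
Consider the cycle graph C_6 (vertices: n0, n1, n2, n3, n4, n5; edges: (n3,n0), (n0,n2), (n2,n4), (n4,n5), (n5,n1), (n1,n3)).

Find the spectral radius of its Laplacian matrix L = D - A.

The cycle graph C_n has Laplacian eigenvalues λ_k = 2 − 2cos(2πk/n), k = 0, 1, …, n−1. Here n = 6:
k=0: 2 − 2cos(0) = 0.0; k=1: 2 − 2cos(π/3) = 1.0; k=2: 2 − 2cos(2π/3) = 3.0; k=3: 2 − 2cos(π) = 4.0; k=4: 2 − 2cos(4π/3) = 3.0; k=5: 2 − 2cos(5π/3) = 1.0.
Laplacian eigenvalues: [0.0, 1.0, 1.0, 3.0, 3.0, 4.0]. Largest eigenvalue (spectral radius) = 4.0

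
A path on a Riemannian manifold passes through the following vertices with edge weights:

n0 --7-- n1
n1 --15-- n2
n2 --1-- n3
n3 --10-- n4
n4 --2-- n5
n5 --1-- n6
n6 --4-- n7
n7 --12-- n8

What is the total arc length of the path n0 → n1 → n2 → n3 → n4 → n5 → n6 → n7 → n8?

Arc length = 7 + 15 + 1 + 10 + 2 + 1 + 4 + 12 = 52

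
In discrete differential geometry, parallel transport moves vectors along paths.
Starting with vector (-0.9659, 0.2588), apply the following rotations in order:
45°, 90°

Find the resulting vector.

Total rotation: 45° + 90° = 135°. Final vector: (0.5000, -0.8660)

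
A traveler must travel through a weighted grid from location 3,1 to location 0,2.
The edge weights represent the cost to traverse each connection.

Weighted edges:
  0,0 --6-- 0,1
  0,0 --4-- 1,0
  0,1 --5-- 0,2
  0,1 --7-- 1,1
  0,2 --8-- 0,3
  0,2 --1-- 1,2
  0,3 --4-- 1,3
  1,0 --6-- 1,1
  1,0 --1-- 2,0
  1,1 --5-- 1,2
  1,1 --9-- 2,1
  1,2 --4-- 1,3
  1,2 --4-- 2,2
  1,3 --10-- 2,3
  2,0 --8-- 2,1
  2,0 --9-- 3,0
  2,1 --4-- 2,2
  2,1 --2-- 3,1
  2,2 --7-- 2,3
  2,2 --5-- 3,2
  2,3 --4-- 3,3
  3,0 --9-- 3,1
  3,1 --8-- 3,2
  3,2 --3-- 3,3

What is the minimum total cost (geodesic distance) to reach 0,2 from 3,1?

Shortest path: 3,1 → 2,1 → 2,2 → 1,2 → 0,2, total weight = 11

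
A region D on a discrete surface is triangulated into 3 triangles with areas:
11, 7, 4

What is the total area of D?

11 + 7 + 4 = 22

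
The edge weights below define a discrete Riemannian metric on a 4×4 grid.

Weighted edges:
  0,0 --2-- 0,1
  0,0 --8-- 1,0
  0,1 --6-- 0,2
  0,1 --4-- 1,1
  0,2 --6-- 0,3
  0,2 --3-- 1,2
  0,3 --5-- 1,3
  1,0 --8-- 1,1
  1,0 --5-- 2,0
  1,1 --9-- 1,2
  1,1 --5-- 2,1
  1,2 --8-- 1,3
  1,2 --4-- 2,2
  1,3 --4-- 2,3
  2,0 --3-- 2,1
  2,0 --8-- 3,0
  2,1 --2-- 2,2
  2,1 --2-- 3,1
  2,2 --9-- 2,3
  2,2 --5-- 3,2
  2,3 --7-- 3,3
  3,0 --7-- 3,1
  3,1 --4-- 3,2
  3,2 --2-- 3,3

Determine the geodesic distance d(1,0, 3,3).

Shortest path: 1,0 → 2,0 → 2,1 → 3,1 → 3,2 → 3,3, total weight = 16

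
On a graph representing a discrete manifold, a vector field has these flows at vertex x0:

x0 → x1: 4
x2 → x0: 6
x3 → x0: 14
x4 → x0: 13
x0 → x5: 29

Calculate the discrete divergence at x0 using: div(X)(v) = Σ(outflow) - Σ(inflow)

Divergence = sum of outgoing flows = 4 + (-6) + (-14) + (-13) + 29 = 0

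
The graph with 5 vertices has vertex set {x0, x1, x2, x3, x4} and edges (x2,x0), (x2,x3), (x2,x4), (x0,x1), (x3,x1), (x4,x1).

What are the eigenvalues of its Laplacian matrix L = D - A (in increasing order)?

Degrees: deg(x0) = 2, deg(x1) = 3, deg(x2) = 3, deg(x3) = 2, deg(x4) = 2.
L = D − A with rows/columns ordered (x0, x1, x2, x3, x4):
  [ 2, -1, -1,  0,  0]
  [-1,  3,  0, -1, -1]
  [-1,  0,  3, -1, -1]
  [ 0, -1, -1,  2,  0]
  [ 0, -1, -1,  0,  2]
Characteristic polynomial: det(λI − L) = λ(λ − 2)²(λ − 3)(λ − 5).
Roots: λ = 0; (λ − 2) = 0 ⇒ λ = 2 (multiplicity 2); (λ − 3) = 0 ⇒ λ = 3; (λ − 5) = 0 ⇒ λ = 5.
(Check: the roots sum (with multiplicity) to 12, matching trace L = Σdeg = 2·6 = 12.)
Laplacian eigenvalues (increasing order): [0.0, 2.0, 2.0, 3.0, 5.0]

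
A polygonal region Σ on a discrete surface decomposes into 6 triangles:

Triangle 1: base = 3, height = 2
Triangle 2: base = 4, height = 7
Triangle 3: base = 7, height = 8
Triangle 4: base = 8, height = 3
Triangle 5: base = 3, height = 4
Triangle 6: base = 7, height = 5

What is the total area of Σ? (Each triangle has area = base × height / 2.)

(1/2)×3×2 + (1/2)×4×7 + (1/2)×7×8 + (1/2)×8×3 + (1/2)×3×4 + (1/2)×7×5 = 80.5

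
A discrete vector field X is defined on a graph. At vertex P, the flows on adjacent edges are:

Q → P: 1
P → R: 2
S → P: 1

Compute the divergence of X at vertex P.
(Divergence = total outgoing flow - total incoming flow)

Divergence = sum of outgoing flows = (-1) + 2 + (-1) = 0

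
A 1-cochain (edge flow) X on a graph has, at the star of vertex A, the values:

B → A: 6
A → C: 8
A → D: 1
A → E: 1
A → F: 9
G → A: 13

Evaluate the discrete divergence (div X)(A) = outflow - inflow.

Divergence = sum of outgoing flows = (-6) + 8 + 1 + 1 + 9 + (-13) = 0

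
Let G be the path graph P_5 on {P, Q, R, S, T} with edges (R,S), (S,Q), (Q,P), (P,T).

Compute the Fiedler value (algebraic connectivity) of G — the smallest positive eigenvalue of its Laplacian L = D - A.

The path graph P_n has Laplacian eigenvalues λ_k = 2 − 2cos(kπ/n), k = 0, 1, …, n−1. Here n = 5:
k=0: 2 − 2cos(0) = 0.0; k=1: 2 − 2cos(π/5) = 0.382; k=2: 2 − 2cos(2π/5) = 1.382; k=3: 2 − 2cos(3π/5) = 2.618; k=4: 2 − 2cos(4π/5) = 3.618.
Laplacian eigenvalues: [0.0, 0.382, 1.382, 2.618, 3.618]. Algebraic connectivity (smallest non-zero eigenvalue) = 0.382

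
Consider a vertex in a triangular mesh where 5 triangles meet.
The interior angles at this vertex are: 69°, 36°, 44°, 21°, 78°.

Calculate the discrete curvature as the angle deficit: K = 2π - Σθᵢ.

Sum of angles = 248°. K = 360° - 248° = 112° = 28π/45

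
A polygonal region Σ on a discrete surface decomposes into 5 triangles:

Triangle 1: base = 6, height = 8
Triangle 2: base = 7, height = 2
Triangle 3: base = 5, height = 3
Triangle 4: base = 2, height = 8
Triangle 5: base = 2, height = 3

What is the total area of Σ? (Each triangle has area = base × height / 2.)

(1/2)×6×8 + (1/2)×7×2 + (1/2)×5×3 + (1/2)×2×8 + (1/2)×2×3 = 49.5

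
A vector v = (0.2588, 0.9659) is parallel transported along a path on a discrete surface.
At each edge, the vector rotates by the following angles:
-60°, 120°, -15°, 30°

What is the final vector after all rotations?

Total rotation: (-60°) + 120° + (-15°) + 30° = 75°. Final vector: (-0.8660, 0.5000)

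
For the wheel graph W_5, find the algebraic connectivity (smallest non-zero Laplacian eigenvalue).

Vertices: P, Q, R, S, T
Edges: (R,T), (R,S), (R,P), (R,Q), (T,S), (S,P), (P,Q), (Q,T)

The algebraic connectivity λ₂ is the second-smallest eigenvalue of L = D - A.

The wheel W_5 is the join K_1 ∨ C_4 (a hub joined to every vertex of a cycle of length 4). For a join G ∨ H (G on p vertices, H on q vertices) the Laplacian spectrum is 0, p+q, the eigenvalues of L(G) other than one 0 each shifted by +q, and the eigenvalues of L(H) other than one 0 each shifted by +p. With G = K_1 (p = 1, nothing left after dropping its 0) and H = C_4 (q = 4, eigenvalues 2 − 2cos(2πk/4), k = 0, …, 3; drop k = 0), the spectrum of W_5 is 0, 5, and 1 + (2 − 2cos(2πk/4)) = 3 − 2cos(2πk/4) for k = 1, …, 3:
k=1: 3 − 2cos(π/2) = 3.0; k=2: 3 − 2cos(π) = 5.0; k=3: 3 − 2cos(3π/2) = 3.0.
Laplacian eigenvalues: [0.0, 3.0, 3.0, 5.0, 5.0]. Algebraic connectivity (smallest non-zero eigenvalue) = 3.0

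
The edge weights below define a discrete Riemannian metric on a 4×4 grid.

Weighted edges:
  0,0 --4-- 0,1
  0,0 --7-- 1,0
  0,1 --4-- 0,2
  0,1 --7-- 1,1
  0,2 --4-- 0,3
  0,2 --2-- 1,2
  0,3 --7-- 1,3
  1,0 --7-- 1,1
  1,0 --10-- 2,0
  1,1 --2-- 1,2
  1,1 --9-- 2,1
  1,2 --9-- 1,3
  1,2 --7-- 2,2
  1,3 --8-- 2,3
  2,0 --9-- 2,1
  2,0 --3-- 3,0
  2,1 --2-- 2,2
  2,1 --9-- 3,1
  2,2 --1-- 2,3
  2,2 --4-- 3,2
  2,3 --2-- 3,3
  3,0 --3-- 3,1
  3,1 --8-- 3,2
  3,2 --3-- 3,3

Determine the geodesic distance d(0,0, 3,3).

Shortest path: 0,0 → 0,1 → 0,2 → 1,2 → 2,2 → 2,3 → 3,3, total weight = 20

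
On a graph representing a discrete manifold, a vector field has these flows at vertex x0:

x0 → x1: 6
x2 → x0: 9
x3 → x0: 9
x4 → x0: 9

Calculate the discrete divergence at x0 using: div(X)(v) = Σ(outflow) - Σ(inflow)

Divergence = sum of outgoing flows = 6 + (-9) + (-9) + (-9) = -21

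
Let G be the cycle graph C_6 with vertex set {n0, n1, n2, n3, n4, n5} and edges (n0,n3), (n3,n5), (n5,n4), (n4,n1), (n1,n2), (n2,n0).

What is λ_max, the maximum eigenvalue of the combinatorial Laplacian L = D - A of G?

The cycle graph C_n has Laplacian eigenvalues λ_k = 2 − 2cos(2πk/n), k = 0, 1, …, n−1. Here n = 6:
k=0: 2 − 2cos(0) = 0.0; k=1: 2 − 2cos(π/3) = 1.0; k=2: 2 − 2cos(2π/3) = 3.0; k=3: 2 − 2cos(π) = 4.0; k=4: 2 − 2cos(4π/3) = 3.0; k=5: 2 − 2cos(5π/3) = 1.0.
Laplacian eigenvalues: [0.0, 1.0, 1.0, 3.0, 3.0, 4.0]. Largest eigenvalue (spectral radius) = 4.0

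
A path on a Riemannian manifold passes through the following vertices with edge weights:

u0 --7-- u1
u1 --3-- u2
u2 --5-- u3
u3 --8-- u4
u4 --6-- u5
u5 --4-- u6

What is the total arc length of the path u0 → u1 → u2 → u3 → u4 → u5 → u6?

Arc length = 7 + 3 + 5 + 8 + 6 + 4 = 33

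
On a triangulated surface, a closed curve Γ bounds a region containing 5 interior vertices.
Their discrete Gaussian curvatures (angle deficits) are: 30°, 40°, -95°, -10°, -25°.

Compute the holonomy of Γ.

Holonomy = total enclosed curvature = 30° + 40° + (-95°) + (-10°) + (-25°) = -60°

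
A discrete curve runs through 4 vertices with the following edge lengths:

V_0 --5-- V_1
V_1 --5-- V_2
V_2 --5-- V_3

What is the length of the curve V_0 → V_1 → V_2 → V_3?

Arc length = 5 + 5 + 5 = 15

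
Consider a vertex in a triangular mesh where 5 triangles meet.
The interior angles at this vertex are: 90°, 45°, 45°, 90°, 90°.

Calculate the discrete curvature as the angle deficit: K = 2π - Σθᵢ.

Sum of angles = 360°. K = 360° - 360° = 0°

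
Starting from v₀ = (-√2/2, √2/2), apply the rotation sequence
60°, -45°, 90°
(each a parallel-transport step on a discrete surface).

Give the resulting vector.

Total rotation: 60° + (-45°) + 90° = 105°. Final vector: (-0.5000, -0.8660)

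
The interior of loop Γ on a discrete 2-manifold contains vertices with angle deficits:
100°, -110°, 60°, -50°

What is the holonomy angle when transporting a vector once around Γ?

Holonomy = total enclosed curvature = 100° + (-110°) + 60° + (-50°) = 0°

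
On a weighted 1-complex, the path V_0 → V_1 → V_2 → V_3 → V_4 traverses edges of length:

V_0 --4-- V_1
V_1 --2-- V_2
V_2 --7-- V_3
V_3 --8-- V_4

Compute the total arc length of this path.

Arc length = 4 + 2 + 7 + 8 = 21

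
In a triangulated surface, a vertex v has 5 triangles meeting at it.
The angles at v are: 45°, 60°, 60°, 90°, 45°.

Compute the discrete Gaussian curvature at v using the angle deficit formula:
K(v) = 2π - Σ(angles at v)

Sum of angles = 300°. K = 360° - 300° = 60° = π/3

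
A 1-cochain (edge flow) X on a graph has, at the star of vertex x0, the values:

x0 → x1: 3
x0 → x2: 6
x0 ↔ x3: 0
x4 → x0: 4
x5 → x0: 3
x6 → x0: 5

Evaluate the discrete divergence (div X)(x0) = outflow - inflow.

Divergence = sum of outgoing flows = 3 + 6 + 0 + (-4) + (-3) + (-5) = -3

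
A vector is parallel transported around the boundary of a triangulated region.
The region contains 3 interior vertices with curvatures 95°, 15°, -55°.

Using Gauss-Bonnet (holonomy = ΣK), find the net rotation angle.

Holonomy = total enclosed curvature = 95° + 15° + (-55°) = 55°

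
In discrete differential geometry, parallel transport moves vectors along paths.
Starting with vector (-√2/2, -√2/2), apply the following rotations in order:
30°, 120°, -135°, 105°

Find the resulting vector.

Total rotation: 30° + 120° + (-135°) + 105° = 120°. Final vector: (0.9659, -0.2588)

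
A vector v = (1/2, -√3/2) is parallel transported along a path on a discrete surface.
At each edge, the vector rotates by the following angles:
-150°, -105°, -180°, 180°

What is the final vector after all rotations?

Total rotation: (-150°) + (-105°) + (-180°) + 180° = -255° ≡ 105° (mod 360°). Final vector: (0.7071, 0.7071)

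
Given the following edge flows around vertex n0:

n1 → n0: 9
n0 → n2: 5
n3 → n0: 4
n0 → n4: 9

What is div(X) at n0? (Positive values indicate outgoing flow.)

Divergence = sum of outgoing flows = (-9) + 5 + (-4) + 9 = 1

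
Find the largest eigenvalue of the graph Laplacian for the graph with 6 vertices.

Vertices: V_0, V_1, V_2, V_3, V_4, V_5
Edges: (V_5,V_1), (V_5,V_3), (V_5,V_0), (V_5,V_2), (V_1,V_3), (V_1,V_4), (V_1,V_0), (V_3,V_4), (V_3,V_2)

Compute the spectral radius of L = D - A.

Degrees: deg(V_0) = 2, deg(V_1) = 4, deg(V_2) = 2, deg(V_3) = 4, deg(V_4) = 2, deg(V_5) = 4.
L = D − A with rows/columns ordered (V_0, V_1, V_2, V_3, V_4, V_5):
  [ 2, -1,  0,  0,  0, -1]
  [-1,  4,  0, -1, -1, -1]
  [ 0,  0,  2, -1,  0, -1]
  [ 0, -1, -1,  4, -1, -1]
  [ 0, -1,  0, -1,  2,  0]
  [-1, -1, -1, -1,  0,  4]
Characteristic polynomial: det(λI − L) = λ(λ² − 7λ + 9)²(λ − 4).
Roots: λ = 0; (λ² − 7λ + 9) = 0 ⇒ λ = (7 ± √13)/2 ≈ 1.6972, 5.3028 (multiplicity 2); (λ − 4) = 0 ⇒ λ = 4.
(Check: the roots sum (with multiplicity) to 18, matching trace L = Σdeg = 2·9 = 18.)
Laplacian eigenvalues: [0.0, 1.6972, 1.6972, 4.0, 5.3028, 5.3028]. Largest eigenvalue (spectral radius) = 5.3028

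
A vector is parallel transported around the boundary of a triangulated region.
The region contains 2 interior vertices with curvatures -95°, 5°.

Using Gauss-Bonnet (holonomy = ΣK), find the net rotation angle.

Holonomy = total enclosed curvature = (-95°) + 5° = -90°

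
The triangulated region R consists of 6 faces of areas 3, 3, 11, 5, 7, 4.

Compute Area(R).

3 + 3 + 11 + 5 + 7 + 4 = 33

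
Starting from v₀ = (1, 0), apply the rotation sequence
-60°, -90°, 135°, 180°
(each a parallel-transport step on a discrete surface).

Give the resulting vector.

Total rotation: (-60°) + (-90°) + 135° + 180° = 165°. Final vector: (-0.9659, 0.2588)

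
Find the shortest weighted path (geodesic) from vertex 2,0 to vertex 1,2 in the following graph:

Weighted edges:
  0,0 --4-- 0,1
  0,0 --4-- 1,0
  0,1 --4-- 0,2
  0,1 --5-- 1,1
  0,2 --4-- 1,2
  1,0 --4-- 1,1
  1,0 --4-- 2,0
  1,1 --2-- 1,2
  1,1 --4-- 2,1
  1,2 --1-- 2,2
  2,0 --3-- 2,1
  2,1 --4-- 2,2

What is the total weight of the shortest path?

Shortest path: 2,0 → 2,1 → 2,2 → 1,2, total weight = 8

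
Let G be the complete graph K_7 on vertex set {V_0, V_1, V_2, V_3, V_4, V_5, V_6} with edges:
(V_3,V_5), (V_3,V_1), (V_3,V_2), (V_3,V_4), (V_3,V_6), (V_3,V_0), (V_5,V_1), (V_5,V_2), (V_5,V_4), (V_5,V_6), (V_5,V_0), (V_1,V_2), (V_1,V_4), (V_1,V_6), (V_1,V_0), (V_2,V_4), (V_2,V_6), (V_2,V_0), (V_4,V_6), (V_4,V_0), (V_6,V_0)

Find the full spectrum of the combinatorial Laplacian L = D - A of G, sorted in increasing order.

For the complete graph K_n, L = nI − J (J = all-ones matrix). J has eigenvalues n (once, eigenvector 𝟙) and 0 (multiplicity n−1), so L has eigenvalues 0 (once) and n (multiplicity n−1). Here n = 7: eigenvalue 0 once and 7 with multiplicity 6.
Laplacian eigenvalues (increasing order): [0.0, 7.0, 7.0, 7.0, 7.0, 7.0, 7.0]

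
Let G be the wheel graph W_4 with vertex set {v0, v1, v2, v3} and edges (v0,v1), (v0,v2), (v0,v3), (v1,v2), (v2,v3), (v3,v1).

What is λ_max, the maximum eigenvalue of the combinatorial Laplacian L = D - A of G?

The wheel W_4 is the join K_1 ∨ C_3 (a hub joined to every vertex of a cycle of length 3). For a join G ∨ H (G on p vertices, H on q vertices) the Laplacian spectrum is 0, p+q, the eigenvalues of L(G) other than one 0 each shifted by +q, and the eigenvalues of L(H) other than one 0 each shifted by +p. With G = K_1 (p = 1, nothing left after dropping its 0) and H = C_3 (q = 3, eigenvalues 2 − 2cos(2πk/3), k = 0, …, 2; drop k = 0), the spectrum of W_4 is 0, 4, and 1 + (2 − 2cos(2πk/3)) = 3 − 2cos(2πk/3) for k = 1, …, 2:
k=1: 3 − 2cos(2π/3) = 4.0; k=2: 3 − 2cos(4π/3) = 4.0.
Laplacian eigenvalues: [0.0, 4.0, 4.0, 4.0]. Largest eigenvalue (spectral radius) = 4.0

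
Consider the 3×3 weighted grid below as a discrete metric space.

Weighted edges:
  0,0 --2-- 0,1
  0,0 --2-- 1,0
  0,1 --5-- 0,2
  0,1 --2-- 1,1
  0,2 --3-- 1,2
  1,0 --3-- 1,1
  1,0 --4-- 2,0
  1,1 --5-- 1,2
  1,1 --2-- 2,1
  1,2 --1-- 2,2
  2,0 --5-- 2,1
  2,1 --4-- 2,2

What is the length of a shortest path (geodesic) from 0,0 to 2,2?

Shortest path: 0,0 → 0,1 → 1,1 → 2,1 → 2,2, total weight = 10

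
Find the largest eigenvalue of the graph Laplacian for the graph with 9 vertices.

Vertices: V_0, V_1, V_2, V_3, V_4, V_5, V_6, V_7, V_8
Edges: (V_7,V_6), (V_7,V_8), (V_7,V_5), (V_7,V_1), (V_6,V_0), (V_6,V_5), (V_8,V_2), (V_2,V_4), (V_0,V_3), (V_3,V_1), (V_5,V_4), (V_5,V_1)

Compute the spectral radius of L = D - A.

Degrees: deg(V_0) = 2, deg(V_1) = 3, deg(V_2) = 2, deg(V_3) = 2, deg(V_4) = 2, deg(V_5) = 4, deg(V_6) = 3, deg(V_7) = 4, deg(V_8) = 2.
L = D − A with rows/columns ordered (V_0, V_1, V_2, V_3, V_4, V_5, V_6, V_7, V_8):
  [ 2,  0,  0, -1,  0,  0, -1,  0,  0]
  [ 0,  3,  0, -1,  0, -1,  0, -1,  0]
  [ 0,  0,  2,  0, -1,  0,  0,  0, -1]
  [-1, -1,  0,  2,  0,  0,  0,  0,  0]
  [ 0,  0, -1,  0,  2, -1,  0,  0,  0]
  [ 0, -1,  0,  0, -1,  4, -1, -1,  0]
  [-1,  0,  0,  0,  0, -1,  3, -1,  0]
  [ 0, -1,  0,  0,  0, -1, -1,  4, -1]
  [ 0,  0, -1,  0,  0,  0,  0, -1,  2]
Characteristic polynomial: det(λI − L) = λ(λ² − 4λ + 2)(λ² − 7λ + 9)²(λ − 2)(λ − 4).
Roots: λ = 0; (λ² − 4λ + 2) = 0 ⇒ λ = 2 ± √2 ≈ 0.5858, 3.4142; (λ² − 7λ + 9) = 0 ⇒ λ = (7 ± √13)/2 ≈ 1.6972, 5.3028 (multiplicity 2); (λ − 2) = 0 ⇒ λ = 2; (λ − 4) = 0 ⇒ λ = 4.
(Check: the roots sum (with multiplicity) to 24, matching trace L = Σdeg = 2·12 = 24.)
Laplacian eigenvalues: [0.0, 0.5858, 1.6972, 1.6972, 2.0, 3.4142, 4.0, 5.3028, 5.3028]. Largest eigenvalue (spectral radius) = 5.3028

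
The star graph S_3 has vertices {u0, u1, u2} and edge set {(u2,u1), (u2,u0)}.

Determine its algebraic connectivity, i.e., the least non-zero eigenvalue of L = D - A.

The star S_3 is the complete bipartite graph K_{1,2} (one hub of degree 2, 2 leaves of degree 1). The Laplacian spectrum of K_{p,q} is 0, p (multiplicity q−1), q (multiplicity p−1), p+q. With p = 1, q = 2: 0 once, 1 with multiplicity 1, and 3 once. (Check: trace L = sum of degrees = 4 = 1·1 + 3.)
Laplacian eigenvalues: [0.0, 1.0, 3.0]. Algebraic connectivity (smallest non-zero eigenvalue) = 1.0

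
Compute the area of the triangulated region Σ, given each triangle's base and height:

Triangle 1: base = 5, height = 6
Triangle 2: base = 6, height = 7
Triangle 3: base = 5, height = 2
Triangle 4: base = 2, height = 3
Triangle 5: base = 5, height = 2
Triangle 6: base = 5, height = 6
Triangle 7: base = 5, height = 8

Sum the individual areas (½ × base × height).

(1/2)×5×6 + (1/2)×6×7 + (1/2)×5×2 + (1/2)×2×3 + (1/2)×5×2 + (1/2)×5×6 + (1/2)×5×8 = 84.0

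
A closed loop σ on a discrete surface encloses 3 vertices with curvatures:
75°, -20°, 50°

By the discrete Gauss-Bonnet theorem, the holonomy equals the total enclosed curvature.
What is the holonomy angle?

Holonomy = total enclosed curvature = 75° + (-20°) + 50° = 105°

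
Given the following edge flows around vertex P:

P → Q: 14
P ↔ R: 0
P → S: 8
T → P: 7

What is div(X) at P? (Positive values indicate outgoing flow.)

Divergence = sum of outgoing flows = 14 + 0 + 8 + (-7) = 15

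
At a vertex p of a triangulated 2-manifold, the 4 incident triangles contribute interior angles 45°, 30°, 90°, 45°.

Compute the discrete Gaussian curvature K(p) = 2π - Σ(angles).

Sum of angles = 210°. K = 360° - 210° = 150° = 5π/6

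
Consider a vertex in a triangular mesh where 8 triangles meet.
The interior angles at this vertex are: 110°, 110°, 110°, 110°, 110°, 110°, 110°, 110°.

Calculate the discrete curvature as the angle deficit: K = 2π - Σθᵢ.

Sum of angles = 880°. K = 360° - 880° = -520° = -26π/9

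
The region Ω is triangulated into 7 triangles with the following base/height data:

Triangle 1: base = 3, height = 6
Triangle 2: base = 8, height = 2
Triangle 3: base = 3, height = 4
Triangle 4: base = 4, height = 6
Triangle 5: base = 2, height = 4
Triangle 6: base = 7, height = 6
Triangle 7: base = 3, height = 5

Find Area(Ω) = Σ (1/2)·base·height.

(1/2)×3×6 + (1/2)×8×2 + (1/2)×3×4 + (1/2)×4×6 + (1/2)×2×4 + (1/2)×7×6 + (1/2)×3×5 = 67.5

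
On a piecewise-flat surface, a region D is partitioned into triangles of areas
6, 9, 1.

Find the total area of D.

6 + 9 + 1 = 16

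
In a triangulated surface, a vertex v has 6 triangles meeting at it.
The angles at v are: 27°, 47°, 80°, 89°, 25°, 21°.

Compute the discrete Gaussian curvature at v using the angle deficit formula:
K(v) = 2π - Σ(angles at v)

Sum of angles = 289°. K = 360° - 289° = 71° = 71π/180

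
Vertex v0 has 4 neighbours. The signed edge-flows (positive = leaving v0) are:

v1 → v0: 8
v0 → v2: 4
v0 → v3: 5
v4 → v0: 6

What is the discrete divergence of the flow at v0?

Divergence = sum of outgoing flows = (-8) + 4 + 5 + (-6) = -5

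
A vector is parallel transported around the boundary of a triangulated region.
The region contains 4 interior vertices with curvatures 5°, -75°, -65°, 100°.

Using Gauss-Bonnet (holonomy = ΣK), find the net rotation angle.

Holonomy = total enclosed curvature = 5° + (-75°) + (-65°) + 100° = -35°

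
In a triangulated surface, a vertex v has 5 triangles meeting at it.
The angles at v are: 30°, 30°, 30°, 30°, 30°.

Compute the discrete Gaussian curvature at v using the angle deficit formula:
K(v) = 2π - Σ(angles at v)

Sum of angles = 150°. K = 360° - 150° = 210° = 7π/6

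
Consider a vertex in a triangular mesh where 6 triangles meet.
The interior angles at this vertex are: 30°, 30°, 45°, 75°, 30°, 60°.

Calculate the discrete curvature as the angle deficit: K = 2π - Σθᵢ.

Sum of angles = 270°. K = 360° - 270° = 90°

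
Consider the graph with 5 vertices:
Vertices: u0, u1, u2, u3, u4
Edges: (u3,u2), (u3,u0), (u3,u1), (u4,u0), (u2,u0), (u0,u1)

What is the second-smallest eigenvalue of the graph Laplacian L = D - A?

Degrees: deg(u0) = 4, deg(u1) = 2, deg(u2) = 2, deg(u3) = 3, deg(u4) = 1.
L = D − A with rows/columns ordered (u0, u1, u2, u3, u4):
  [ 4, -1, -1, -1, -1]
  [-1,  2,  0, -1,  0]
  [-1,  0,  2, -1,  0]
  [-1, -1, -1,  3,  0]
  [-1,  0,  0,  0,  1]
Characteristic polynomial: det(λI − L) = λ(λ − 1)(λ − 2)(λ − 4)(λ − 5).
Roots: λ = 0; (λ − 1) = 0 ⇒ λ = 1; (λ − 2) = 0 ⇒ λ = 2; (λ − 4) = 0 ⇒ λ = 4; (λ − 5) = 0 ⇒ λ = 5.
(Check: the roots sum (with multiplicity) to 12, matching trace L = Σdeg = 2·6 = 12.)
Laplacian eigenvalues: [0.0, 1.0, 2.0, 4.0, 5.0]. Algebraic connectivity (smallest non-zero eigenvalue) = 1.0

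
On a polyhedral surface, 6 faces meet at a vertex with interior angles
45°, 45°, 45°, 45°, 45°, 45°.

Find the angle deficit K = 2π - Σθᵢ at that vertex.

Sum of angles = 270°. K = 360° - 270° = 90° = π/2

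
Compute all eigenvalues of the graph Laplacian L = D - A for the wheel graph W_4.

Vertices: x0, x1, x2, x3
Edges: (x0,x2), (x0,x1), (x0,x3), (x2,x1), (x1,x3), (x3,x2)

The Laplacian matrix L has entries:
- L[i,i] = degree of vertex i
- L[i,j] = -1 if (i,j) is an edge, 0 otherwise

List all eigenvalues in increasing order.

The wheel W_4 is the join K_1 ∨ C_3 (a hub joined to every vertex of a cycle of length 3). For a join G ∨ H (G on p vertices, H on q vertices) the Laplacian spectrum is 0, p+q, the eigenvalues of L(G) other than one 0 each shifted by +q, and the eigenvalues of L(H) other than one 0 each shifted by +p. With G = K_1 (p = 1, nothing left after dropping its 0) and H = C_3 (q = 3, eigenvalues 2 − 2cos(2πk/3), k = 0, …, 2; drop k = 0), the spectrum of W_4 is 0, 4, and 1 + (2 − 2cos(2πk/3)) = 3 − 2cos(2πk/3) for k = 1, …, 2:
k=1: 3 − 2cos(2π/3) = 4.0; k=2: 3 − 2cos(4π/3) = 4.0.
Laplacian eigenvalues (increasing order): [0.0, 4.0, 4.0, 4.0]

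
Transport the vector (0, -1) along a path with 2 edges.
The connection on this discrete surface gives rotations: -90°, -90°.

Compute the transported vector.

Total rotation: (-90°) + (-90°) = -180° ≡ 180° (mod 360°). Final vector: (0, 1)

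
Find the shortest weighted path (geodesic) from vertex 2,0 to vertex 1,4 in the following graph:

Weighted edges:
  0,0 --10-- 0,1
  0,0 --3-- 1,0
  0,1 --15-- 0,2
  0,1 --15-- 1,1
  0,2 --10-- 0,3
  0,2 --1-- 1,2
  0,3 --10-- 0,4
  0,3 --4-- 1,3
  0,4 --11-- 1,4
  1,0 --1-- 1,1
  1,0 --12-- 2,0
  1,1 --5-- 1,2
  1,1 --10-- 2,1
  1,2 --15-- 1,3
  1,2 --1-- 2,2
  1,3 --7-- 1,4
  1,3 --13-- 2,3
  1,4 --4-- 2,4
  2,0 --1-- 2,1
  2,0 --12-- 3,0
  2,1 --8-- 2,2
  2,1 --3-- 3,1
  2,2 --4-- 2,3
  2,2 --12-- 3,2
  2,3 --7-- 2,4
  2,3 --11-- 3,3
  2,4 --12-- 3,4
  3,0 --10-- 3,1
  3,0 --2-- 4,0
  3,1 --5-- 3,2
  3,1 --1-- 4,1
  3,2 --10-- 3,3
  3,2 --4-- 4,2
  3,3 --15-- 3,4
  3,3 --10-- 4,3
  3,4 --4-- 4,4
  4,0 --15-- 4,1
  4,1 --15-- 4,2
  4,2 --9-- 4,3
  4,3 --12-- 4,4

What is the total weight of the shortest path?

Shortest path: 2,0 → 2,1 → 2,2 → 2,3 → 2,4 → 1,4, total weight = 24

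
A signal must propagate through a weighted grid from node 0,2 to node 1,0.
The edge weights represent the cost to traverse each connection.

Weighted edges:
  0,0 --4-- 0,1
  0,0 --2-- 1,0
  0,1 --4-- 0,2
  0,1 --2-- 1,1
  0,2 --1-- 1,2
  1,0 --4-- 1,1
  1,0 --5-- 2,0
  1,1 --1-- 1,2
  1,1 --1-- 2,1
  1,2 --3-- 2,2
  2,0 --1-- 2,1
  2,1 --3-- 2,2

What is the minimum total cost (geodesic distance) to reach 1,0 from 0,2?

Shortest path: 0,2 → 1,2 → 1,1 → 1,0, total weight = 6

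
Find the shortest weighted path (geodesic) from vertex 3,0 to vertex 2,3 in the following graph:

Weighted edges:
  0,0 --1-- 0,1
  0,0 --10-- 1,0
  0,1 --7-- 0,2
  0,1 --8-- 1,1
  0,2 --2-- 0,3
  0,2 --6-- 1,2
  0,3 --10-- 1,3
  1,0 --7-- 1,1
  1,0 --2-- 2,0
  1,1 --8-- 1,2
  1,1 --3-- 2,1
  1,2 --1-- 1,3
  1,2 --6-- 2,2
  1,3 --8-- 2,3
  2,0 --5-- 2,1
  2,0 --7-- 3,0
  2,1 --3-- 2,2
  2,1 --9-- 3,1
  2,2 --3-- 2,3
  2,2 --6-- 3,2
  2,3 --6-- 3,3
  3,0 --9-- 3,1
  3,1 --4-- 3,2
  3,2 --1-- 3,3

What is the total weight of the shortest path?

Shortest path: 3,0 → 2,0 → 2,1 → 2,2 → 2,3, total weight = 18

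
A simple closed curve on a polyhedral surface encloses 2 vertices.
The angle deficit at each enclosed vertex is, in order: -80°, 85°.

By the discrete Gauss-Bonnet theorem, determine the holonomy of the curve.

Holonomy = total enclosed curvature = (-80°) + 85° = 5°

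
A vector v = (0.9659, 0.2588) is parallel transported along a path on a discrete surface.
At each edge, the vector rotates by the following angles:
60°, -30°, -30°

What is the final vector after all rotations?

Total rotation: 60° + (-30°) + (-30°) = 0°. Final vector: (0.9659, 0.2588)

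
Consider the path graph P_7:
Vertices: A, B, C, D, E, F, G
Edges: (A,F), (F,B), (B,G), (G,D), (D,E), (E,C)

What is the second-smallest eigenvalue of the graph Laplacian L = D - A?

The path graph P_n has Laplacian eigenvalues λ_k = 2 − 2cos(kπ/n), k = 0, 1, …, n−1. Here n = 7:
k=0: 2 − 2cos(0) = 0.0; k=1: 2 − 2cos(π/7) = 0.1981; k=2: 2 − 2cos(2π/7) = 0.753; k=3: 2 − 2cos(3π/7) = 1.555; k=4: 2 − 2cos(4π/7) = 2.445; k=5: 2 − 2cos(5π/7) = 3.247; k=6: 2 − 2cos(6π/7) = 3.8019.
Laplacian eigenvalues: [0.0, 0.1981, 0.753, 1.555, 2.445, 3.247, 3.8019]. Algebraic connectivity (smallest non-zero eigenvalue) = 0.1981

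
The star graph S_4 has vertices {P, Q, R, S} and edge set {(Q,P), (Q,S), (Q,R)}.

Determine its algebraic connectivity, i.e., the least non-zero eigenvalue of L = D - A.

The star S_4 is the complete bipartite graph K_{1,3} (one hub of degree 3, 3 leaves of degree 1). The Laplacian spectrum of K_{p,q} is 0, p (multiplicity q−1), q (multiplicity p−1), p+q. With p = 1, q = 3: 0 once, 1 with multiplicity 2, and 4 once. (Check: trace L = sum of degrees = 6 = 2·1 + 4.)
Laplacian eigenvalues: [0.0, 1.0, 1.0, 4.0]. Algebraic connectivity (smallest non-zero eigenvalue) = 1.0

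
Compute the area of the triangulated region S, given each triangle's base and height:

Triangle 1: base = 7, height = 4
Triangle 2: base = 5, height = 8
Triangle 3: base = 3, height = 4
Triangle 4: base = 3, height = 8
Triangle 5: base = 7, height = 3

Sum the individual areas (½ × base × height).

(1/2)×7×4 + (1/2)×5×8 + (1/2)×3×4 + (1/2)×3×8 + (1/2)×7×3 = 62.5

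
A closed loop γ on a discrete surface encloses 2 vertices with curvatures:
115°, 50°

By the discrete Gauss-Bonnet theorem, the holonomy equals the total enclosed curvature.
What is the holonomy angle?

Holonomy = total enclosed curvature = 115° + 50° = 165°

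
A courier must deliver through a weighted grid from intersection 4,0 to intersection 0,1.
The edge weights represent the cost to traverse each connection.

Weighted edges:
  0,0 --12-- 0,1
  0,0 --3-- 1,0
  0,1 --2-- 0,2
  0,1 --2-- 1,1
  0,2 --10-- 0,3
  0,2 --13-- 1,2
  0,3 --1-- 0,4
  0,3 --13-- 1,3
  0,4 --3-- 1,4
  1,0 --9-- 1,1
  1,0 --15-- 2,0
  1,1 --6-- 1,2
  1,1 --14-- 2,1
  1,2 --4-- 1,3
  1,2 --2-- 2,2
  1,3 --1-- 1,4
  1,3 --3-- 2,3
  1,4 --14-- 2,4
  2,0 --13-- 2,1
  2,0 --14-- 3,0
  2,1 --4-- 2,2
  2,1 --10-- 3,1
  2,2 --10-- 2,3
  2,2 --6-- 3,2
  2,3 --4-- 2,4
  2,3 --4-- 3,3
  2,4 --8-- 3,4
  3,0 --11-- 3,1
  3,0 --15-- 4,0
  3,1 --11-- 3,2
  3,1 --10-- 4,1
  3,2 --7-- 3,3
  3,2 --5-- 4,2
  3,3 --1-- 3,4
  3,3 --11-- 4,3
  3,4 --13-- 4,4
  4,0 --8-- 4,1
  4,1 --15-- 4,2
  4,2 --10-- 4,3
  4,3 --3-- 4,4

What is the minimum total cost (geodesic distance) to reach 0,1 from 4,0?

Shortest path: 4,0 → 4,1 → 3,1 → 2,1 → 2,2 → 1,2 → 1,1 → 0,1, total weight = 42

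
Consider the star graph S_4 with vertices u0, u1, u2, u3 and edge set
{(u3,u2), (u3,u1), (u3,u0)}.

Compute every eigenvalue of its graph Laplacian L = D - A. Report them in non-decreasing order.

The star S_4 is the complete bipartite graph K_{1,3} (one hub of degree 3, 3 leaves of degree 1). The Laplacian spectrum of K_{p,q} is 0, p (multiplicity q−1), q (multiplicity p−1), p+q. With p = 1, q = 3: 0 once, 1 with multiplicity 2, and 4 once. (Check: trace L = sum of degrees = 6 = 2·1 + 4.)
Laplacian eigenvalues (increasing order): [0.0, 1.0, 1.0, 4.0]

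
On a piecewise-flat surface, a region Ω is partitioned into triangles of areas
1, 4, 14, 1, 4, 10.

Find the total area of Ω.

1 + 4 + 14 + 1 + 4 + 10 = 34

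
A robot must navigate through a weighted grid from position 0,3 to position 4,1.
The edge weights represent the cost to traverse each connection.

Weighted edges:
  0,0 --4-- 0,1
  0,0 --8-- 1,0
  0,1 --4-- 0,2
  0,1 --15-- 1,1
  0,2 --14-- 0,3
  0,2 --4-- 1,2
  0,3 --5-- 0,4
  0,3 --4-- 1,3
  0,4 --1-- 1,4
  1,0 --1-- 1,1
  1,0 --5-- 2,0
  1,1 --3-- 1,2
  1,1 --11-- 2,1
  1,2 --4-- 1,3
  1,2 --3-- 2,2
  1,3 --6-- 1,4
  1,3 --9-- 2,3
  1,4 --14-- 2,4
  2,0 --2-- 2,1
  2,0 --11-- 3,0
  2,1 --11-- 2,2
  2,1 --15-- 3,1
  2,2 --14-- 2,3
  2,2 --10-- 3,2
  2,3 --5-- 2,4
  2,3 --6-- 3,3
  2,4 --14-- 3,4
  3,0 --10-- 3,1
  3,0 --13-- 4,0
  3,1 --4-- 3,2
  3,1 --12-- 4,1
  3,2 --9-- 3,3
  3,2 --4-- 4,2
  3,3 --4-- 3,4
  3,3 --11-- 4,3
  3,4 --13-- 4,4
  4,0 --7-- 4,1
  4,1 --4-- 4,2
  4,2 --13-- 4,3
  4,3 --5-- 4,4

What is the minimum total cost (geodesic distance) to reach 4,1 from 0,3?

Shortest path: 0,3 → 1,3 → 1,2 → 2,2 → 3,2 → 4,2 → 4,1, total weight = 29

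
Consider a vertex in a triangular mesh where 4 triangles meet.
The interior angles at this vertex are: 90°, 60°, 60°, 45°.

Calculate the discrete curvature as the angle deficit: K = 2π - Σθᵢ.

Sum of angles = 255°. K = 360° - 255° = 105°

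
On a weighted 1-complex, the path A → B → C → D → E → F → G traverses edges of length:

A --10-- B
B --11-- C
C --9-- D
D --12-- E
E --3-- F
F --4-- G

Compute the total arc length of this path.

Arc length = 10 + 11 + 9 + 12 + 3 + 4 = 49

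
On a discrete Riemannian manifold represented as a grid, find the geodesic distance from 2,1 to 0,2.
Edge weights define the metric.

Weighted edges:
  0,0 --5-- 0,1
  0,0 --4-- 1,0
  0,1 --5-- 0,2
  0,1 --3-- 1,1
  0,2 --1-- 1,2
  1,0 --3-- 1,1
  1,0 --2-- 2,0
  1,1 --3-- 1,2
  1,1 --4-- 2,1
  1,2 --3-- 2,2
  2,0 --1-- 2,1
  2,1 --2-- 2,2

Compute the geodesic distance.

Shortest path: 2,1 → 2,2 → 1,2 → 0,2, total weight = 6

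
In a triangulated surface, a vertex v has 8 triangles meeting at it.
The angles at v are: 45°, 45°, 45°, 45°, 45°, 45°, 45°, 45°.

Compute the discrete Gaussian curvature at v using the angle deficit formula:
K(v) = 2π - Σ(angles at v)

Sum of angles = 360°. K = 360° - 360° = 0°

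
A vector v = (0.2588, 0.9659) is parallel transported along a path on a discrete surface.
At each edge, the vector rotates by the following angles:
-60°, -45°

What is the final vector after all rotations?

Total rotation: (-60°) + (-45°) = -105°. Final vector: (0.8660, -0.5000)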